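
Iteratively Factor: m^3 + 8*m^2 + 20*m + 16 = (m + 2)*(m^2 + 6*m + 8) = (m + 2)*(m + 4)*(m + 2)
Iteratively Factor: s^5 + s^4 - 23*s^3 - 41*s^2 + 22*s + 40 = (s - 1)*(s^4 + 2*s^3 - 21*s^2 - 62*s - 40) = (s - 1)*(s + 2)*(s^3 - 21*s - 20) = (s - 1)*(s + 1)*(s + 2)*(s^2 - s - 20) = (s - 1)*(s + 1)*(s + 2)*(s + 4)*(s - 5)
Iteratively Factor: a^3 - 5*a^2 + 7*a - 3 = (a - 1)*(a^2 - 4*a + 3) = (a - 1)^2*(a - 3)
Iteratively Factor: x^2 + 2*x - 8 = (x - 2)*(x + 4)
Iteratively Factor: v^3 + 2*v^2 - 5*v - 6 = (v + 3)*(v^2 - v - 2) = (v - 2)*(v + 3)*(v + 1)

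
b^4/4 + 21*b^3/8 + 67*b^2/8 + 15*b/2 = b*(b/4 + 1)*(b + 3/2)*(b + 5)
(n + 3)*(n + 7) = n^2 + 10*n + 21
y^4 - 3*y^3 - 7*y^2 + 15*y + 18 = (y - 3)^2*(y + 1)*(y + 2)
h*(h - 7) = h^2 - 7*h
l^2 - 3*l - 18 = (l - 6)*(l + 3)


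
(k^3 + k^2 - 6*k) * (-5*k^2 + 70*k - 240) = -5*k^5 + 65*k^4 - 140*k^3 - 660*k^2 + 1440*k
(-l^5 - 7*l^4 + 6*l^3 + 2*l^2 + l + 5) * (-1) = l^5 + 7*l^4 - 6*l^3 - 2*l^2 - l - 5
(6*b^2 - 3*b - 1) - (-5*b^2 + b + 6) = 11*b^2 - 4*b - 7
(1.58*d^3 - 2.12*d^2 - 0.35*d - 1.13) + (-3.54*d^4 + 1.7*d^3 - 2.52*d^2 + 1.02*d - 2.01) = -3.54*d^4 + 3.28*d^3 - 4.64*d^2 + 0.67*d - 3.14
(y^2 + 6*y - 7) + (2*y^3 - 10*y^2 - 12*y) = 2*y^3 - 9*y^2 - 6*y - 7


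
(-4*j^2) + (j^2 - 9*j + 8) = -3*j^2 - 9*j + 8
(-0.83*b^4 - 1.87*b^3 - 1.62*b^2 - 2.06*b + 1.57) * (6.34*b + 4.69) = -5.2622*b^5 - 15.7485*b^4 - 19.0411*b^3 - 20.6582*b^2 + 0.292399999999999*b + 7.3633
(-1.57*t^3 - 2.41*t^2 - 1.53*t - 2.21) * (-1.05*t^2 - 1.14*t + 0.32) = 1.6485*t^5 + 4.3203*t^4 + 3.8515*t^3 + 3.2935*t^2 + 2.0298*t - 0.7072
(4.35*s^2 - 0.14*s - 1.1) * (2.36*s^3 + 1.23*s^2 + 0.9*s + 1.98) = 10.266*s^5 + 5.0201*s^4 + 1.1468*s^3 + 7.134*s^2 - 1.2672*s - 2.178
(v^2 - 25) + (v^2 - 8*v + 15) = 2*v^2 - 8*v - 10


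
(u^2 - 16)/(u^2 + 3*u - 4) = (u - 4)/(u - 1)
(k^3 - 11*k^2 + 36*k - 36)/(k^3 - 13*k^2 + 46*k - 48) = (k - 6)/(k - 8)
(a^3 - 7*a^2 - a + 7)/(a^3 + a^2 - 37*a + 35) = (a^2 - 6*a - 7)/(a^2 + 2*a - 35)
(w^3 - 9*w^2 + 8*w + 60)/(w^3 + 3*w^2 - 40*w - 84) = (w - 5)/(w + 7)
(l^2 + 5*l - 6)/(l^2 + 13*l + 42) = (l - 1)/(l + 7)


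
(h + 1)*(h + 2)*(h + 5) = h^3 + 8*h^2 + 17*h + 10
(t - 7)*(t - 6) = t^2 - 13*t + 42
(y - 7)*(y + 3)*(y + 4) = y^3 - 37*y - 84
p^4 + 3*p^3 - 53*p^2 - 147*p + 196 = (p - 7)*(p - 1)*(p + 4)*(p + 7)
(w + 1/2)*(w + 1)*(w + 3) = w^3 + 9*w^2/2 + 5*w + 3/2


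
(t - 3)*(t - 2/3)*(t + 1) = t^3 - 8*t^2/3 - 5*t/3 + 2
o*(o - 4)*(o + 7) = o^3 + 3*o^2 - 28*o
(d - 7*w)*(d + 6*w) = d^2 - d*w - 42*w^2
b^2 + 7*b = b*(b + 7)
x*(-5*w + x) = -5*w*x + x^2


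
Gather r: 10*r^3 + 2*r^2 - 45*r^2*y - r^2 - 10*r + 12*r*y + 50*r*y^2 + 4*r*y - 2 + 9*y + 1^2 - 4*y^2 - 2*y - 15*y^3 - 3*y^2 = 10*r^3 + r^2*(1 - 45*y) + r*(50*y^2 + 16*y - 10) - 15*y^3 - 7*y^2 + 7*y - 1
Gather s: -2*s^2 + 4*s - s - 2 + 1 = -2*s^2 + 3*s - 1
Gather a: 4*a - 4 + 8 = 4*a + 4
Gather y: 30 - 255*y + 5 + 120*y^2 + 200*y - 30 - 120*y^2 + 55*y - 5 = 0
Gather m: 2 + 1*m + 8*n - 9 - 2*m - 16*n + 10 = -m - 8*n + 3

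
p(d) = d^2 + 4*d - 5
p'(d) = 2*d + 4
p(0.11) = -4.55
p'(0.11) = 4.22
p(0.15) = -4.38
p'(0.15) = 4.30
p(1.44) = 2.83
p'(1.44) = 6.88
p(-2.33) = -8.89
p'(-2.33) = -0.66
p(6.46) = 62.57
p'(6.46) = 16.92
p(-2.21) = -8.96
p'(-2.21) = -0.42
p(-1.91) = -8.99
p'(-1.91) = 0.18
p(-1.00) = -8.00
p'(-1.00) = 2.00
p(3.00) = 16.00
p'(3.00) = 10.00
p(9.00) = 112.00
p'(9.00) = 22.00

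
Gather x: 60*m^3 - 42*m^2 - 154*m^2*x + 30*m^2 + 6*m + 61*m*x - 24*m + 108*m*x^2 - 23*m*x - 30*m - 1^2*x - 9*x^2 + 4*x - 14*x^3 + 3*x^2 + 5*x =60*m^3 - 12*m^2 - 48*m - 14*x^3 + x^2*(108*m - 6) + x*(-154*m^2 + 38*m + 8)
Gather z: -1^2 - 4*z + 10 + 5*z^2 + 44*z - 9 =5*z^2 + 40*z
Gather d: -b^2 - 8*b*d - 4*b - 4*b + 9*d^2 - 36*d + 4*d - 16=-b^2 - 8*b + 9*d^2 + d*(-8*b - 32) - 16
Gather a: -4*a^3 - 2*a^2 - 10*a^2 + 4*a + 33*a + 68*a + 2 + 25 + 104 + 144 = -4*a^3 - 12*a^2 + 105*a + 275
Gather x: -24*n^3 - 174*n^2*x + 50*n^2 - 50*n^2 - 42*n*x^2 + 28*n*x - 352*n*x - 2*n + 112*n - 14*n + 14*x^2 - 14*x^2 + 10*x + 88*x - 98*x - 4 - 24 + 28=-24*n^3 - 42*n*x^2 + 96*n + x*(-174*n^2 - 324*n)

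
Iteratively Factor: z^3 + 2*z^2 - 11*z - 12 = (z + 4)*(z^2 - 2*z - 3) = (z - 3)*(z + 4)*(z + 1)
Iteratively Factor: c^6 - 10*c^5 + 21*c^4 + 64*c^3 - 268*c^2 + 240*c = (c + 3)*(c^5 - 13*c^4 + 60*c^3 - 116*c^2 + 80*c) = (c - 4)*(c + 3)*(c^4 - 9*c^3 + 24*c^2 - 20*c) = (c - 4)*(c - 2)*(c + 3)*(c^3 - 7*c^2 + 10*c) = (c - 4)*(c - 2)^2*(c + 3)*(c^2 - 5*c) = (c - 5)*(c - 4)*(c - 2)^2*(c + 3)*(c)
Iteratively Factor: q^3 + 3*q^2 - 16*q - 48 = (q - 4)*(q^2 + 7*q + 12) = (q - 4)*(q + 3)*(q + 4)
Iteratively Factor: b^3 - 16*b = (b)*(b^2 - 16) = b*(b - 4)*(b + 4)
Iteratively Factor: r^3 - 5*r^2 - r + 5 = (r - 1)*(r^2 - 4*r - 5) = (r - 5)*(r - 1)*(r + 1)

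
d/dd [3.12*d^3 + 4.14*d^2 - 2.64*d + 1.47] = 9.36*d^2 + 8.28*d - 2.64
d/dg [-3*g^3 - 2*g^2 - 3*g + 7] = -9*g^2 - 4*g - 3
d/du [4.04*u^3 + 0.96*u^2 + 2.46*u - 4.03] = 12.12*u^2 + 1.92*u + 2.46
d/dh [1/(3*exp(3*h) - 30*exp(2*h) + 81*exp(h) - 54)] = (-exp(2*h) + 20*exp(h)/3 - 9)*exp(h)/(exp(3*h) - 10*exp(2*h) + 27*exp(h) - 18)^2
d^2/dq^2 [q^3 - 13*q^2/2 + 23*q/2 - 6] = 6*q - 13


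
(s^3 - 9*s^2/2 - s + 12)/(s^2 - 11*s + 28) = (s^2 - s/2 - 3)/(s - 7)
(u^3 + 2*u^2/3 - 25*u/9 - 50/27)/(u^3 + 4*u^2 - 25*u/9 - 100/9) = (u + 2/3)/(u + 4)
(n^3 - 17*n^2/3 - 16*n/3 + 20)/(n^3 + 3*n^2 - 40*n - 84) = (n - 5/3)/(n + 7)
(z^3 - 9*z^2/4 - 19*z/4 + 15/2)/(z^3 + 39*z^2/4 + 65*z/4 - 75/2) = (z^2 - z - 6)/(z^2 + 11*z + 30)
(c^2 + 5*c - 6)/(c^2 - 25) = (c^2 + 5*c - 6)/(c^2 - 25)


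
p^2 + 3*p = p*(p + 3)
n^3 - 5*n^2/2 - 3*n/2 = n*(n - 3)*(n + 1/2)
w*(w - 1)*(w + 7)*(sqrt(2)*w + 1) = sqrt(2)*w^4 + w^3 + 6*sqrt(2)*w^3 - 7*sqrt(2)*w^2 + 6*w^2 - 7*w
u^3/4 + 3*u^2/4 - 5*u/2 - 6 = (u/4 + 1/2)*(u - 3)*(u + 4)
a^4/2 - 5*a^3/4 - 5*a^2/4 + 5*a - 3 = (a/2 + 1)*(a - 2)*(a - 3/2)*(a - 1)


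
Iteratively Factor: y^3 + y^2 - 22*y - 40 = (y - 5)*(y^2 + 6*y + 8) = (y - 5)*(y + 4)*(y + 2)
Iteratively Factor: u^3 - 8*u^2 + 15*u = (u - 3)*(u^2 - 5*u) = u*(u - 3)*(u - 5)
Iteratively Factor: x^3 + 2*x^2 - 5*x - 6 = (x + 1)*(x^2 + x - 6) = (x - 2)*(x + 1)*(x + 3)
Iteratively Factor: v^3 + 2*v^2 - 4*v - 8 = (v - 2)*(v^2 + 4*v + 4) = (v - 2)*(v + 2)*(v + 2)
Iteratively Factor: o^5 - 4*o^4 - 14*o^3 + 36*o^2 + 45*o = (o)*(o^4 - 4*o^3 - 14*o^2 + 36*o + 45) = o*(o - 5)*(o^3 + o^2 - 9*o - 9) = o*(o - 5)*(o + 3)*(o^2 - 2*o - 3) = o*(o - 5)*(o + 1)*(o + 3)*(o - 3)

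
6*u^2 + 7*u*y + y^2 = (u + y)*(6*u + y)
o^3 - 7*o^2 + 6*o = o*(o - 6)*(o - 1)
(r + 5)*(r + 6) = r^2 + 11*r + 30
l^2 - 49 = (l - 7)*(l + 7)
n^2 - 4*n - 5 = (n - 5)*(n + 1)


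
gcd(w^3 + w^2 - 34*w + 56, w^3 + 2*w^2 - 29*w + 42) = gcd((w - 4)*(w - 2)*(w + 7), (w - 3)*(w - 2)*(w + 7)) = w^2 + 5*w - 14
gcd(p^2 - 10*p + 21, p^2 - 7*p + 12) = p - 3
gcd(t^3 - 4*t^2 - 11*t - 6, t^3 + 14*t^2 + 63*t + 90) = 1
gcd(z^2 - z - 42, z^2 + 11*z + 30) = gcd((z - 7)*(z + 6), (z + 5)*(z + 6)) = z + 6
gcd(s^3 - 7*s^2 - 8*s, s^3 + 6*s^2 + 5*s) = s^2 + s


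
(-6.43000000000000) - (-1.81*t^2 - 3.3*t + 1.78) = 1.81*t^2 + 3.3*t - 8.21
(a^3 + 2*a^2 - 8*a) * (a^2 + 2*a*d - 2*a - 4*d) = a^5 + 2*a^4*d - 12*a^3 - 24*a^2*d + 16*a^2 + 32*a*d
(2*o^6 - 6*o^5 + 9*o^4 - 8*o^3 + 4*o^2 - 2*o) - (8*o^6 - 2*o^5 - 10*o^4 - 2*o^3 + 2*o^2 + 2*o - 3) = -6*o^6 - 4*o^5 + 19*o^4 - 6*o^3 + 2*o^2 - 4*o + 3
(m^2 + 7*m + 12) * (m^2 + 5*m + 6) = m^4 + 12*m^3 + 53*m^2 + 102*m + 72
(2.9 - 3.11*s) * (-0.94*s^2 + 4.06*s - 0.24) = 2.9234*s^3 - 15.3526*s^2 + 12.5204*s - 0.696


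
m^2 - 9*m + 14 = (m - 7)*(m - 2)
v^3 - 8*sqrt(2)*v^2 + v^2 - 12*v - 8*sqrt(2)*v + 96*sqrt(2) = (v - 3)*(v + 4)*(v - 8*sqrt(2))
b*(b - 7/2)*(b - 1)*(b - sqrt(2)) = b^4 - 9*b^3/2 - sqrt(2)*b^3 + 7*b^2/2 + 9*sqrt(2)*b^2/2 - 7*sqrt(2)*b/2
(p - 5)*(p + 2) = p^2 - 3*p - 10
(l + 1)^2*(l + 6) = l^3 + 8*l^2 + 13*l + 6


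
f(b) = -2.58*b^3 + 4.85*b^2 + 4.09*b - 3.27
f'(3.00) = -36.47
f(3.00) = -17.01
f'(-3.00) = -94.67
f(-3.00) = 97.77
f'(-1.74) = -36.22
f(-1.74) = 17.89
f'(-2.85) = -86.42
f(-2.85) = 84.19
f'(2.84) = -30.79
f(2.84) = -11.63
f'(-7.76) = -537.27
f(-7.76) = 1462.65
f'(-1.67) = -33.70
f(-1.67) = 15.44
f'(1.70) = -1.79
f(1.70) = 5.02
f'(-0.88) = -10.44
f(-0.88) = -1.36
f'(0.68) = 7.11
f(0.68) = 0.94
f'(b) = -7.74*b^2 + 9.7*b + 4.09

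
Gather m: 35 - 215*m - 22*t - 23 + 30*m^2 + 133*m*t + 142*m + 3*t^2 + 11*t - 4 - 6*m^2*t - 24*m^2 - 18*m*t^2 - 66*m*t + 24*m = m^2*(6 - 6*t) + m*(-18*t^2 + 67*t - 49) + 3*t^2 - 11*t + 8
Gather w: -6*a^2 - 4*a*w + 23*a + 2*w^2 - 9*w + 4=-6*a^2 + 23*a + 2*w^2 + w*(-4*a - 9) + 4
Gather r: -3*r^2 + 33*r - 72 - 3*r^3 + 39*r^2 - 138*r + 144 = -3*r^3 + 36*r^2 - 105*r + 72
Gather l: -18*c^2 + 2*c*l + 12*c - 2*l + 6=-18*c^2 + 12*c + l*(2*c - 2) + 6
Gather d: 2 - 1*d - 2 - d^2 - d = -d^2 - 2*d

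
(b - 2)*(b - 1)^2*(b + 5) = b^4 + b^3 - 15*b^2 + 23*b - 10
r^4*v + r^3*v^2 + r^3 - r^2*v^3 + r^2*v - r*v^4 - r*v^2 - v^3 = (r - v)*(r + v)^2*(r*v + 1)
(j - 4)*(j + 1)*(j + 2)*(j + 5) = j^4 + 4*j^3 - 15*j^2 - 58*j - 40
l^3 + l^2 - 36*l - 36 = (l - 6)*(l + 1)*(l + 6)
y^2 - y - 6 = (y - 3)*(y + 2)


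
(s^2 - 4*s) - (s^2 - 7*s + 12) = 3*s - 12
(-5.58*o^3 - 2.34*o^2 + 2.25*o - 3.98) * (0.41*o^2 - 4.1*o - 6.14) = -2.2878*o^5 + 21.9186*o^4 + 44.7777*o^3 + 3.5108*o^2 + 2.503*o + 24.4372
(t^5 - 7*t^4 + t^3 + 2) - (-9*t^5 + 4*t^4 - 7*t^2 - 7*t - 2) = 10*t^5 - 11*t^4 + t^3 + 7*t^2 + 7*t + 4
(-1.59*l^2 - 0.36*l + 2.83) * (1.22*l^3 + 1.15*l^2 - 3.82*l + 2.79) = -1.9398*l^5 - 2.2677*l^4 + 9.1124*l^3 + 0.193599999999999*l^2 - 11.815*l + 7.8957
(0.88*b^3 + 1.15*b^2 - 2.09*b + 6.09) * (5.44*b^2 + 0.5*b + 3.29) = 4.7872*b^5 + 6.696*b^4 - 7.8994*b^3 + 35.8681*b^2 - 3.8311*b + 20.0361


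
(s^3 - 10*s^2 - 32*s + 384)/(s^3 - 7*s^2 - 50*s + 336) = (s^2 - 2*s - 48)/(s^2 + s - 42)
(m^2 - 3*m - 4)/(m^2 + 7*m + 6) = (m - 4)/(m + 6)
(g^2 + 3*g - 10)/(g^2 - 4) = (g + 5)/(g + 2)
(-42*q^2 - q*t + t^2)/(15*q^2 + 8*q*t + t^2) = (-42*q^2 - q*t + t^2)/(15*q^2 + 8*q*t + t^2)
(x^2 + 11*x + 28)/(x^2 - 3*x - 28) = (x + 7)/(x - 7)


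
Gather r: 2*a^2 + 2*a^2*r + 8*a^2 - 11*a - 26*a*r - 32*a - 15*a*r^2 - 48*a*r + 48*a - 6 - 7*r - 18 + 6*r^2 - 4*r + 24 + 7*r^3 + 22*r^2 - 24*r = 10*a^2 + 5*a + 7*r^3 + r^2*(28 - 15*a) + r*(2*a^2 - 74*a - 35)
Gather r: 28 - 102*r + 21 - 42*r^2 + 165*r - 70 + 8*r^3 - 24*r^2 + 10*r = 8*r^3 - 66*r^2 + 73*r - 21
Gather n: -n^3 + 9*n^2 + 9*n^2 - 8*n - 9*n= -n^3 + 18*n^2 - 17*n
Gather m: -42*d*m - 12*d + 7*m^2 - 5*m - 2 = -12*d + 7*m^2 + m*(-42*d - 5) - 2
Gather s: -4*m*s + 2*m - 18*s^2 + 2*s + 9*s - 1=2*m - 18*s^2 + s*(11 - 4*m) - 1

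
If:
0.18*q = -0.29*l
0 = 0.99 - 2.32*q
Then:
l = -0.26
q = 0.43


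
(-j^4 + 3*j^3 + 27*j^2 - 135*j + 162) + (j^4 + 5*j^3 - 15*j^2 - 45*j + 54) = 8*j^3 + 12*j^2 - 180*j + 216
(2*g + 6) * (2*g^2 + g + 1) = 4*g^3 + 14*g^2 + 8*g + 6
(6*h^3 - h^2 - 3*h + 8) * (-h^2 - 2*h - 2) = -6*h^5 - 11*h^4 - 7*h^3 - 10*h - 16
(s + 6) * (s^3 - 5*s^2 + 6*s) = s^4 + s^3 - 24*s^2 + 36*s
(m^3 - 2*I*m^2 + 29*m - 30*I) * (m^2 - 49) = m^5 - 2*I*m^4 - 20*m^3 + 68*I*m^2 - 1421*m + 1470*I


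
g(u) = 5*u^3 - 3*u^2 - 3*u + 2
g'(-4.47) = 323.53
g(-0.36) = 2.46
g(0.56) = 0.26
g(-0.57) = 1.81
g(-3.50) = -238.62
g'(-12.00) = 2229.00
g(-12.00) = -9034.00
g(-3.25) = -191.58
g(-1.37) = -12.38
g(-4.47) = -491.11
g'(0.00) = -3.00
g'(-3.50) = 201.75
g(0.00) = 2.00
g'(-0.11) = -2.16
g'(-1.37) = 33.37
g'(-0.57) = 5.29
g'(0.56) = -1.66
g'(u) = 15*u^2 - 6*u - 3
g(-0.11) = 2.29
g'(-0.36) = 1.10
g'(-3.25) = 174.94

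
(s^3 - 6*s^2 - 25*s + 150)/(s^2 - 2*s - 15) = (s^2 - s - 30)/(s + 3)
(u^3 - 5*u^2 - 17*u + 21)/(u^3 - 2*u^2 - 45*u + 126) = (u^3 - 5*u^2 - 17*u + 21)/(u^3 - 2*u^2 - 45*u + 126)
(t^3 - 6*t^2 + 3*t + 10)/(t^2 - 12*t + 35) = (t^2 - t - 2)/(t - 7)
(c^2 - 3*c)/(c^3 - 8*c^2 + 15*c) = 1/(c - 5)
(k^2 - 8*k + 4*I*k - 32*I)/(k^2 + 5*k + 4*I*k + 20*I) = (k - 8)/(k + 5)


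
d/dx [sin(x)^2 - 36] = sin(2*x)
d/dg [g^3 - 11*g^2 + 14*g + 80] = 3*g^2 - 22*g + 14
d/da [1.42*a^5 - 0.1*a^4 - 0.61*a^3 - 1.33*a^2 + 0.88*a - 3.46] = 7.1*a^4 - 0.4*a^3 - 1.83*a^2 - 2.66*a + 0.88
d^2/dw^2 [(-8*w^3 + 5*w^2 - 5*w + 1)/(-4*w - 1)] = 2*(128*w^3 + 96*w^2 + 24*w - 41)/(64*w^3 + 48*w^2 + 12*w + 1)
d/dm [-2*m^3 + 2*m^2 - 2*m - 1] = -6*m^2 + 4*m - 2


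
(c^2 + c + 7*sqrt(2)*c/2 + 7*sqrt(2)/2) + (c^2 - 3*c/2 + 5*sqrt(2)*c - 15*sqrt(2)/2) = 2*c^2 - c/2 + 17*sqrt(2)*c/2 - 4*sqrt(2)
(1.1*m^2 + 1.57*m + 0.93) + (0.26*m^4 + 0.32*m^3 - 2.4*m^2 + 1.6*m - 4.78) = 0.26*m^4 + 0.32*m^3 - 1.3*m^2 + 3.17*m - 3.85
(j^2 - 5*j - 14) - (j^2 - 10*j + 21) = 5*j - 35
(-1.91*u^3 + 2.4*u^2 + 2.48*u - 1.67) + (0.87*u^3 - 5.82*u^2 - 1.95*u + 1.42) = -1.04*u^3 - 3.42*u^2 + 0.53*u - 0.25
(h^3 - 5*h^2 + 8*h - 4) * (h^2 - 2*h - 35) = h^5 - 7*h^4 - 17*h^3 + 155*h^2 - 272*h + 140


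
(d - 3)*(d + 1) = d^2 - 2*d - 3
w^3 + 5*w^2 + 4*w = w*(w + 1)*(w + 4)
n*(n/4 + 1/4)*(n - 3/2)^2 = n^4/4 - n^3/2 - 3*n^2/16 + 9*n/16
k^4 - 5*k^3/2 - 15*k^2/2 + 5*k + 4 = (k - 4)*(k - 1)*(k + 1/2)*(k + 2)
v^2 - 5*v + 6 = (v - 3)*(v - 2)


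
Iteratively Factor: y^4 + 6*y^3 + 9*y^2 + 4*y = (y)*(y^3 + 6*y^2 + 9*y + 4) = y*(y + 4)*(y^2 + 2*y + 1) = y*(y + 1)*(y + 4)*(y + 1)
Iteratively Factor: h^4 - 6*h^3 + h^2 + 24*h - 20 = (h - 2)*(h^3 - 4*h^2 - 7*h + 10) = (h - 2)*(h - 1)*(h^2 - 3*h - 10) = (h - 5)*(h - 2)*(h - 1)*(h + 2)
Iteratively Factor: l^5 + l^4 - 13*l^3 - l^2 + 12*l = (l - 1)*(l^4 + 2*l^3 - 11*l^2 - 12*l) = (l - 1)*(l + 4)*(l^3 - 2*l^2 - 3*l) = l*(l - 1)*(l + 4)*(l^2 - 2*l - 3) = l*(l - 3)*(l - 1)*(l + 4)*(l + 1)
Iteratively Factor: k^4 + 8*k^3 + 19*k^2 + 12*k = (k)*(k^3 + 8*k^2 + 19*k + 12) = k*(k + 1)*(k^2 + 7*k + 12) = k*(k + 1)*(k + 4)*(k + 3)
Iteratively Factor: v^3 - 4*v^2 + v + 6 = (v - 2)*(v^2 - 2*v - 3) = (v - 2)*(v + 1)*(v - 3)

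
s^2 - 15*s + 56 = (s - 8)*(s - 7)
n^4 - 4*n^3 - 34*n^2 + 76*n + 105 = (n - 7)*(n - 3)*(n + 1)*(n + 5)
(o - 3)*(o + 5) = o^2 + 2*o - 15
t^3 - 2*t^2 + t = t*(t - 1)^2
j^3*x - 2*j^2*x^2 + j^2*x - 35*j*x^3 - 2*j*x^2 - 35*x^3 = (j - 7*x)*(j + 5*x)*(j*x + x)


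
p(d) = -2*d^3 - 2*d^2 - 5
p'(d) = -6*d^2 - 4*d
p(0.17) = -5.07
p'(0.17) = -0.85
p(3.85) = -148.78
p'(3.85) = -104.34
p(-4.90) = 182.28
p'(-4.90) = -124.46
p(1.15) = -10.69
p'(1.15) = -12.54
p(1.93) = -26.83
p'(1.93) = -30.07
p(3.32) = -100.23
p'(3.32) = -79.41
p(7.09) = -818.34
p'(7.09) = -329.97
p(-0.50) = -5.25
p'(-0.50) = 0.50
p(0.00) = -5.00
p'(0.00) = 0.00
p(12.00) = -3749.00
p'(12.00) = -912.00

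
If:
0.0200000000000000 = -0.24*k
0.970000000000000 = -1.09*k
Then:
No Solution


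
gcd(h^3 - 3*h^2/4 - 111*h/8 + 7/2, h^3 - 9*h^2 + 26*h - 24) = h - 4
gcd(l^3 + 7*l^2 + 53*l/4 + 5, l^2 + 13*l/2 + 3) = l + 1/2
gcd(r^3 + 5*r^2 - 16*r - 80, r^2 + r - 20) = r^2 + r - 20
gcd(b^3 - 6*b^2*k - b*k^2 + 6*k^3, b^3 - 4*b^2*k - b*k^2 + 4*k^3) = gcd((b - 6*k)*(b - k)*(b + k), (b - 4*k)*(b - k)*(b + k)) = b^2 - k^2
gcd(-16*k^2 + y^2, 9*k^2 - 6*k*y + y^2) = 1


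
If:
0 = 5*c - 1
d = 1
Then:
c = 1/5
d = 1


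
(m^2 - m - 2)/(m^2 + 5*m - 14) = (m + 1)/(m + 7)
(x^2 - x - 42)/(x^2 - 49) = (x + 6)/(x + 7)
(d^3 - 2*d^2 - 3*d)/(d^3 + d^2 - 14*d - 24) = d*(d^2 - 2*d - 3)/(d^3 + d^2 - 14*d - 24)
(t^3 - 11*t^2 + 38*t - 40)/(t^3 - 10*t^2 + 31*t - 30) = (t - 4)/(t - 3)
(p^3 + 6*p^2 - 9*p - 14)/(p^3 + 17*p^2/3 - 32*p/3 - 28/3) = 3*(p + 1)/(3*p + 2)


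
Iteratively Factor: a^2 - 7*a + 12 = (a - 4)*(a - 3)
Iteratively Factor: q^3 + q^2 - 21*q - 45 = (q + 3)*(q^2 - 2*q - 15) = (q - 5)*(q + 3)*(q + 3)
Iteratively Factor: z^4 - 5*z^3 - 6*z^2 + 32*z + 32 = (z - 4)*(z^3 - z^2 - 10*z - 8) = (z - 4)^2*(z^2 + 3*z + 2) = (z - 4)^2*(z + 1)*(z + 2)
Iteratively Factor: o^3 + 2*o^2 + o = (o)*(o^2 + 2*o + 1) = o*(o + 1)*(o + 1)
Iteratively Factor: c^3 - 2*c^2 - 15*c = (c)*(c^2 - 2*c - 15) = c*(c - 5)*(c + 3)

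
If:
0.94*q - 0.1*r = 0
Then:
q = 0.106382978723404*r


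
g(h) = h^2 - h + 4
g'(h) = 2*h - 1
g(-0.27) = 4.34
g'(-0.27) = -1.54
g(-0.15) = 4.17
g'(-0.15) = -1.30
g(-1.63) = 8.29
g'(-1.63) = -4.26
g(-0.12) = 4.13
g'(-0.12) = -1.24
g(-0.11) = 4.12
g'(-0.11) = -1.22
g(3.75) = 14.31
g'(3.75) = 6.50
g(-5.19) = 36.13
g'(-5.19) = -11.38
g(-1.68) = 8.50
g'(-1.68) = -4.36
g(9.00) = 76.00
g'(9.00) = 17.00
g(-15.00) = 244.00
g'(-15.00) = -31.00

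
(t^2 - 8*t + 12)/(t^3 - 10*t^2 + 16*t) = (t - 6)/(t*(t - 8))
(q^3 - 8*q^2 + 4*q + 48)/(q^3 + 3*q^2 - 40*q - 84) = (q - 4)/(q + 7)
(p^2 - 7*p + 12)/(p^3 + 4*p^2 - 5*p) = (p^2 - 7*p + 12)/(p*(p^2 + 4*p - 5))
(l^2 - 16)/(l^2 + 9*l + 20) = (l - 4)/(l + 5)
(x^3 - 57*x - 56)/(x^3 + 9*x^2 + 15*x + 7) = (x - 8)/(x + 1)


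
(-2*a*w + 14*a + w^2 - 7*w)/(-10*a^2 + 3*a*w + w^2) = (w - 7)/(5*a + w)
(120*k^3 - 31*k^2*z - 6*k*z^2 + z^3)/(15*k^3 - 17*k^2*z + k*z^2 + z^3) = (-8*k + z)/(-k + z)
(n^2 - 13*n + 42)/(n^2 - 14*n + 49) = (n - 6)/(n - 7)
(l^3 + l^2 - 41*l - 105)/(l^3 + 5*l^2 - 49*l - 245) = (l + 3)/(l + 7)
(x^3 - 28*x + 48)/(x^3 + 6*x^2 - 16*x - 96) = (x - 2)/(x + 4)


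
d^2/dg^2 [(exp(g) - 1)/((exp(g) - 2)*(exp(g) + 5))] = (exp(4*g) - 7*exp(3*g) + 51*exp(2*g) - 19*exp(g) + 70)*exp(g)/(exp(6*g) + 9*exp(5*g) - 3*exp(4*g) - 153*exp(3*g) + 30*exp(2*g) + 900*exp(g) - 1000)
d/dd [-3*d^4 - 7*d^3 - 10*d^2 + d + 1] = -12*d^3 - 21*d^2 - 20*d + 1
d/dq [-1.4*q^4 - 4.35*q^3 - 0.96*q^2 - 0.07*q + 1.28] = -5.6*q^3 - 13.05*q^2 - 1.92*q - 0.07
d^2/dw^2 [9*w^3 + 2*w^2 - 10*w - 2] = 54*w + 4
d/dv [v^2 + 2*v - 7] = 2*v + 2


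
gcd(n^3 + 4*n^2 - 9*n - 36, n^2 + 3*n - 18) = n - 3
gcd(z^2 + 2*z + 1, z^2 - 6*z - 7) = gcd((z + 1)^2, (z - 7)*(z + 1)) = z + 1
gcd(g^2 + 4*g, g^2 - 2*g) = g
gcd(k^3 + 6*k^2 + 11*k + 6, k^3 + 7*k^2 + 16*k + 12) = k^2 + 5*k + 6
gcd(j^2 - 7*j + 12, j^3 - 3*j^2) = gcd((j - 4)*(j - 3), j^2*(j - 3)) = j - 3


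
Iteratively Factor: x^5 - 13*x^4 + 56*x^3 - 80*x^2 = (x - 4)*(x^4 - 9*x^3 + 20*x^2) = (x - 4)^2*(x^3 - 5*x^2) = (x - 5)*(x - 4)^2*(x^2) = x*(x - 5)*(x - 4)^2*(x)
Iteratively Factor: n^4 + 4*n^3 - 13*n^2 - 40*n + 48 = (n - 3)*(n^3 + 7*n^2 + 8*n - 16) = (n - 3)*(n + 4)*(n^2 + 3*n - 4) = (n - 3)*(n - 1)*(n + 4)*(n + 4)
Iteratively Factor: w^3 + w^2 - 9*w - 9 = (w + 1)*(w^2 - 9) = (w + 1)*(w + 3)*(w - 3)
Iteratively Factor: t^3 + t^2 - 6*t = (t)*(t^2 + t - 6) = t*(t + 3)*(t - 2)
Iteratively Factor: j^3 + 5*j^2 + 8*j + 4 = (j + 2)*(j^2 + 3*j + 2) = (j + 1)*(j + 2)*(j + 2)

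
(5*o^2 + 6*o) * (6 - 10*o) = -50*o^3 - 30*o^2 + 36*o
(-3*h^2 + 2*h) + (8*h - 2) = -3*h^2 + 10*h - 2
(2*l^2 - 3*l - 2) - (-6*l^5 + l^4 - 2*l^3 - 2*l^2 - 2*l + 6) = 6*l^5 - l^4 + 2*l^3 + 4*l^2 - l - 8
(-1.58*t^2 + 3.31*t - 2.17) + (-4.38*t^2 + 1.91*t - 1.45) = -5.96*t^2 + 5.22*t - 3.62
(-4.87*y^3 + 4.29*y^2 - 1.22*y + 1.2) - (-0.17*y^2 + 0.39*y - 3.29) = -4.87*y^3 + 4.46*y^2 - 1.61*y + 4.49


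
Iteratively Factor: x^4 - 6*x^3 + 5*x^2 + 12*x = (x + 1)*(x^3 - 7*x^2 + 12*x) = x*(x + 1)*(x^2 - 7*x + 12) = x*(x - 4)*(x + 1)*(x - 3)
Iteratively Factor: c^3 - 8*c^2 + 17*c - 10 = (c - 2)*(c^2 - 6*c + 5) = (c - 5)*(c - 2)*(c - 1)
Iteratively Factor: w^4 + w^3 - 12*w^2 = (w)*(w^3 + w^2 - 12*w) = w^2*(w^2 + w - 12) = w^2*(w - 3)*(w + 4)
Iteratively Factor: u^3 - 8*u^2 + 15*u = (u - 5)*(u^2 - 3*u) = (u - 5)*(u - 3)*(u)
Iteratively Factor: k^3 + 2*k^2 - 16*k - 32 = (k + 2)*(k^2 - 16) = (k + 2)*(k + 4)*(k - 4)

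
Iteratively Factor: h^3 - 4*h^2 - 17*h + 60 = (h + 4)*(h^2 - 8*h + 15) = (h - 5)*(h + 4)*(h - 3)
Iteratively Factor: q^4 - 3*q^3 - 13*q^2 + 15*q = (q)*(q^3 - 3*q^2 - 13*q + 15) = q*(q - 5)*(q^2 + 2*q - 3) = q*(q - 5)*(q + 3)*(q - 1)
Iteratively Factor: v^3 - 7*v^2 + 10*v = (v - 2)*(v^2 - 5*v) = v*(v - 2)*(v - 5)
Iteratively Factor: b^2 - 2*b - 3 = (b + 1)*(b - 3)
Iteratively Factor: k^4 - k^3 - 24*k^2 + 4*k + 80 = (k - 5)*(k^3 + 4*k^2 - 4*k - 16) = (k - 5)*(k + 4)*(k^2 - 4) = (k - 5)*(k - 2)*(k + 4)*(k + 2)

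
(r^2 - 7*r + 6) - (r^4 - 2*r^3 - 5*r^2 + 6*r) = -r^4 + 2*r^3 + 6*r^2 - 13*r + 6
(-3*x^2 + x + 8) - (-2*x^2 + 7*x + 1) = -x^2 - 6*x + 7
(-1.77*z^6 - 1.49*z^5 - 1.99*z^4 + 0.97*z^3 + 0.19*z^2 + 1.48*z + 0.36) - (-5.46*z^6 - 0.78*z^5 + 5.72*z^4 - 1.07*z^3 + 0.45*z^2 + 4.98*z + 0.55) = 3.69*z^6 - 0.71*z^5 - 7.71*z^4 + 2.04*z^3 - 0.26*z^2 - 3.5*z - 0.19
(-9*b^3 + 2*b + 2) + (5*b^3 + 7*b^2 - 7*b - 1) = -4*b^3 + 7*b^2 - 5*b + 1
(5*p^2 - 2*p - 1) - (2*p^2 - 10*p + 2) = 3*p^2 + 8*p - 3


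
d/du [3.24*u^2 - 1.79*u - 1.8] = 6.48*u - 1.79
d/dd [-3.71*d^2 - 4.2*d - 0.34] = -7.42*d - 4.2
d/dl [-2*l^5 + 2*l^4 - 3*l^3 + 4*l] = -10*l^4 + 8*l^3 - 9*l^2 + 4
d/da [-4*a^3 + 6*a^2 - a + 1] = -12*a^2 + 12*a - 1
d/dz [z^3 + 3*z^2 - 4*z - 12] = 3*z^2 + 6*z - 4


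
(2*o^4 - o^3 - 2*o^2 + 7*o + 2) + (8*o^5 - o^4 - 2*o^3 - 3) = 8*o^5 + o^4 - 3*o^3 - 2*o^2 + 7*o - 1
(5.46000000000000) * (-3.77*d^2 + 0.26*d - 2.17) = -20.5842*d^2 + 1.4196*d - 11.8482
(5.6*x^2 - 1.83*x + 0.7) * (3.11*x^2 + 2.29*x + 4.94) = 17.416*x^4 + 7.1327*x^3 + 25.6503*x^2 - 7.4372*x + 3.458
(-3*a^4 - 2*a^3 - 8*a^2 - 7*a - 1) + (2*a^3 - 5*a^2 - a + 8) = -3*a^4 - 13*a^2 - 8*a + 7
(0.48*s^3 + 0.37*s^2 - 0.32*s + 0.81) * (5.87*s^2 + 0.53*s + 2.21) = 2.8176*s^5 + 2.4263*s^4 - 0.6215*s^3 + 5.4028*s^2 - 0.2779*s + 1.7901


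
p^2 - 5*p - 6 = (p - 6)*(p + 1)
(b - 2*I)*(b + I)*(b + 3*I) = b^3 + 2*I*b^2 + 5*b + 6*I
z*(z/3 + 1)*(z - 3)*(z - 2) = z^4/3 - 2*z^3/3 - 3*z^2 + 6*z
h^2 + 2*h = h*(h + 2)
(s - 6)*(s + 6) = s^2 - 36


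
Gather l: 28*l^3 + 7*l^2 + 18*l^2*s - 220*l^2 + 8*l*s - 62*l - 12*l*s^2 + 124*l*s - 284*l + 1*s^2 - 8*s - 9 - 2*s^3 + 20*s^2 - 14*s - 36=28*l^3 + l^2*(18*s - 213) + l*(-12*s^2 + 132*s - 346) - 2*s^3 + 21*s^2 - 22*s - 45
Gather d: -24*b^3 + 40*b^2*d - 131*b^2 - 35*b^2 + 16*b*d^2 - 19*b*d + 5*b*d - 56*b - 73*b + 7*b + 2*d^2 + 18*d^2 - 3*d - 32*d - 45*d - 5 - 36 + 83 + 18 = -24*b^3 - 166*b^2 - 122*b + d^2*(16*b + 20) + d*(40*b^2 - 14*b - 80) + 60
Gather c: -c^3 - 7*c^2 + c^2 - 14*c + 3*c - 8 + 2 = -c^3 - 6*c^2 - 11*c - 6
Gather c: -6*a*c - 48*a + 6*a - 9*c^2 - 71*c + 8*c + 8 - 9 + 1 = -42*a - 9*c^2 + c*(-6*a - 63)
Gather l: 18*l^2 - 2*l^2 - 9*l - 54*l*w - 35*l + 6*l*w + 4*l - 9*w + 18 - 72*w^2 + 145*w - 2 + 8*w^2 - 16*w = 16*l^2 + l*(-48*w - 40) - 64*w^2 + 120*w + 16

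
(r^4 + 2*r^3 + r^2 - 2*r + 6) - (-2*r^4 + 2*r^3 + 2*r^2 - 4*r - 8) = 3*r^4 - r^2 + 2*r + 14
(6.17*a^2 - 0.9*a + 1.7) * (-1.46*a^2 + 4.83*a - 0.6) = -9.0082*a^4 + 31.1151*a^3 - 10.531*a^2 + 8.751*a - 1.02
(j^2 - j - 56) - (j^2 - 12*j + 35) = 11*j - 91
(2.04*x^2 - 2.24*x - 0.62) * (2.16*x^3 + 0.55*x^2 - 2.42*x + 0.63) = 4.4064*x^5 - 3.7164*x^4 - 7.508*x^3 + 6.365*x^2 + 0.0891999999999997*x - 0.3906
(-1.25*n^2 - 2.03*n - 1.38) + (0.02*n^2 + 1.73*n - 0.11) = -1.23*n^2 - 0.3*n - 1.49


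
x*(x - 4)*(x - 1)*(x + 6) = x^4 + x^3 - 26*x^2 + 24*x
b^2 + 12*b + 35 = (b + 5)*(b + 7)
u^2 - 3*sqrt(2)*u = u*(u - 3*sqrt(2))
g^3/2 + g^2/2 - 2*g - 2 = (g/2 + 1)*(g - 2)*(g + 1)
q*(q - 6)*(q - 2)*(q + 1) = q^4 - 7*q^3 + 4*q^2 + 12*q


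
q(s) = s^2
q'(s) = 2*s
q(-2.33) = 5.43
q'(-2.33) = -4.66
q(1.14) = 1.30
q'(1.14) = 2.28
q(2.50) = 6.25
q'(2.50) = 5.00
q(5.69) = 32.38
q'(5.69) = 11.38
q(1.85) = 3.42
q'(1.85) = 3.70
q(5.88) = 34.57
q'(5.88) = 11.76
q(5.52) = 30.47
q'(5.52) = 11.04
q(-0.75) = 0.56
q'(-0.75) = -1.50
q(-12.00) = 144.00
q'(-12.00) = -24.00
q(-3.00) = 9.00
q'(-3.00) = -6.00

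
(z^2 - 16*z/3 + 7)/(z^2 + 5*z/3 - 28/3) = (z - 3)/(z + 4)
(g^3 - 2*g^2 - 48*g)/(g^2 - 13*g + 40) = g*(g + 6)/(g - 5)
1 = 1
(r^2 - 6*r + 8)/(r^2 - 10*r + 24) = (r - 2)/(r - 6)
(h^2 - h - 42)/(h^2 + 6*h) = (h - 7)/h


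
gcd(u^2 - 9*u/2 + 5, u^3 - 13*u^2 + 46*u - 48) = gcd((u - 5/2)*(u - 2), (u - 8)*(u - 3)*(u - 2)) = u - 2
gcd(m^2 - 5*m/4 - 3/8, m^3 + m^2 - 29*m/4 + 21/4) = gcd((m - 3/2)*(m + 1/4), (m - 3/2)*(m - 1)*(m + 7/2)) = m - 3/2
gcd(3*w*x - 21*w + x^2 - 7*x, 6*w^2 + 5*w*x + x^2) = 3*w + x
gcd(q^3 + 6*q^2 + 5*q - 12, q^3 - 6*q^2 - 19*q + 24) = q^2 + 2*q - 3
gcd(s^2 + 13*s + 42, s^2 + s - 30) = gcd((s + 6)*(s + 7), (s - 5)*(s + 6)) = s + 6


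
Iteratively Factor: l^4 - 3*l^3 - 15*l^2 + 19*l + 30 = (l + 3)*(l^3 - 6*l^2 + 3*l + 10) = (l - 2)*(l + 3)*(l^2 - 4*l - 5) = (l - 5)*(l - 2)*(l + 3)*(l + 1)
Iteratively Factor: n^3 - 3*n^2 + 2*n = (n - 2)*(n^2 - n) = (n - 2)*(n - 1)*(n)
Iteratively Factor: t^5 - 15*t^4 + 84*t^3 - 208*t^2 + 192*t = (t)*(t^4 - 15*t^3 + 84*t^2 - 208*t + 192) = t*(t - 3)*(t^3 - 12*t^2 + 48*t - 64) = t*(t - 4)*(t - 3)*(t^2 - 8*t + 16) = t*(t - 4)^2*(t - 3)*(t - 4)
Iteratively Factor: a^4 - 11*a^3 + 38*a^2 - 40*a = (a - 2)*(a^3 - 9*a^2 + 20*a) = a*(a - 2)*(a^2 - 9*a + 20) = a*(a - 5)*(a - 2)*(a - 4)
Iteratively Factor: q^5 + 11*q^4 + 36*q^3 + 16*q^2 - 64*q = (q - 1)*(q^4 + 12*q^3 + 48*q^2 + 64*q) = (q - 1)*(q + 4)*(q^3 + 8*q^2 + 16*q) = (q - 1)*(q + 4)^2*(q^2 + 4*q) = (q - 1)*(q + 4)^3*(q)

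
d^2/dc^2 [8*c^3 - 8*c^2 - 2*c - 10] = 48*c - 16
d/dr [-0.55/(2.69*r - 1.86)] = 1.4795/(2.69*r - 1.86)^2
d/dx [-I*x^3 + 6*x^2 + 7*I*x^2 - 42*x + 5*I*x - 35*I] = -3*I*x^2 + x*(12 + 14*I) - 42 + 5*I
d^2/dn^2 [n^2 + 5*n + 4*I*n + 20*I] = 2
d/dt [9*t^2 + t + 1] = 18*t + 1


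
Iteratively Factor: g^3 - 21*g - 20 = (g - 5)*(g^2 + 5*g + 4) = (g - 5)*(g + 1)*(g + 4)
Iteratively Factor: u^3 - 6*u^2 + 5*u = (u - 1)*(u^2 - 5*u) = u*(u - 1)*(u - 5)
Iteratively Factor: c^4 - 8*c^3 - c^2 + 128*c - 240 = (c - 5)*(c^3 - 3*c^2 - 16*c + 48) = (c - 5)*(c - 3)*(c^2 - 16) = (c - 5)*(c - 4)*(c - 3)*(c + 4)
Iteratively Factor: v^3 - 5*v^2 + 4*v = (v - 4)*(v^2 - v) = v*(v - 4)*(v - 1)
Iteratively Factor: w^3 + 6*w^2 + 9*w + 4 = (w + 1)*(w^2 + 5*w + 4) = (w + 1)^2*(w + 4)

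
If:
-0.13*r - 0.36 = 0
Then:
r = -2.77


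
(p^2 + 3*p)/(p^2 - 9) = p/(p - 3)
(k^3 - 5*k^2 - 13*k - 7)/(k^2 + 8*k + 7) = (k^2 - 6*k - 7)/(k + 7)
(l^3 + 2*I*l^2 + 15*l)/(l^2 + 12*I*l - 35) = l*(l - 3*I)/(l + 7*I)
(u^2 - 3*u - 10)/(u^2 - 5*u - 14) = (u - 5)/(u - 7)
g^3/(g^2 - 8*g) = g^2/(g - 8)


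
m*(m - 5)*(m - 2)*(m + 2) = m^4 - 5*m^3 - 4*m^2 + 20*m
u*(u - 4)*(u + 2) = u^3 - 2*u^2 - 8*u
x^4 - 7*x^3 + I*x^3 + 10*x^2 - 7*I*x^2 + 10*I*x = x*(x - 5)*(x - 2)*(x + I)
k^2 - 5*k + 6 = (k - 3)*(k - 2)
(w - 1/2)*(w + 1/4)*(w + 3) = w^3 + 11*w^2/4 - 7*w/8 - 3/8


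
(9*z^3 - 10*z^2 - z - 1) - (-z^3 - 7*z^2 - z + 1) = 10*z^3 - 3*z^2 - 2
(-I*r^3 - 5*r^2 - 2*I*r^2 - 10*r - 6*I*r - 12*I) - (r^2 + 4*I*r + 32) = -I*r^3 - 6*r^2 - 2*I*r^2 - 10*r - 10*I*r - 32 - 12*I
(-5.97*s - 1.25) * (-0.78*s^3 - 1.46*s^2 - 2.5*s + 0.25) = 4.6566*s^4 + 9.6912*s^3 + 16.75*s^2 + 1.6325*s - 0.3125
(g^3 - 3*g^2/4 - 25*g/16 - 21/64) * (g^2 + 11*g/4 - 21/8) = g^5 + 2*g^4 - 25*g^3/4 - 85*g^2/32 + 819*g/256 + 441/512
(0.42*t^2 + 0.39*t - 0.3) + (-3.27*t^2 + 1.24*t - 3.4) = -2.85*t^2 + 1.63*t - 3.7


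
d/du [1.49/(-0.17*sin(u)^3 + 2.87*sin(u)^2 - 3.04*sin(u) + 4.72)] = (0.7599*sin(u)^2 - 8.5526*sin(u) + 4.5296)*cos(u)/(0.17*sin(u)^3 - 2.87*sin(u)^2 + 3.04*sin(u) - 4.72)^2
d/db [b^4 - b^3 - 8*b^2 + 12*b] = 4*b^3 - 3*b^2 - 16*b + 12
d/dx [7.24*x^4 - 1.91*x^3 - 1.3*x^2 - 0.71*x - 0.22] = 28.96*x^3 - 5.73*x^2 - 2.6*x - 0.71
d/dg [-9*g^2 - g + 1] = -18*g - 1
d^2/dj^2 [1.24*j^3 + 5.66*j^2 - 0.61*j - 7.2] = 7.44*j + 11.32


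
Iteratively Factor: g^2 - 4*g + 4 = (g - 2)*(g - 2)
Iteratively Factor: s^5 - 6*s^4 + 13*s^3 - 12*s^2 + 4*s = (s - 1)*(s^4 - 5*s^3 + 8*s^2 - 4*s) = (s - 1)^2*(s^3 - 4*s^2 + 4*s) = (s - 2)*(s - 1)^2*(s^2 - 2*s) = (s - 2)^2*(s - 1)^2*(s)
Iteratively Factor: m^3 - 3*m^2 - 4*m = (m + 1)*(m^2 - 4*m) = (m - 4)*(m + 1)*(m)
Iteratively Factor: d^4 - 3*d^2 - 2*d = (d - 2)*(d^3 + 2*d^2 + d) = d*(d - 2)*(d^2 + 2*d + 1) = d*(d - 2)*(d + 1)*(d + 1)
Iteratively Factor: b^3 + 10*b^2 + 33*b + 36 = (b + 4)*(b^2 + 6*b + 9) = (b + 3)*(b + 4)*(b + 3)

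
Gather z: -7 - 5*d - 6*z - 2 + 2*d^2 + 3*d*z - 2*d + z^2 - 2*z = 2*d^2 - 7*d + z^2 + z*(3*d - 8) - 9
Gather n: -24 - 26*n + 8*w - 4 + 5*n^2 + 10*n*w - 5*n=5*n^2 + n*(10*w - 31) + 8*w - 28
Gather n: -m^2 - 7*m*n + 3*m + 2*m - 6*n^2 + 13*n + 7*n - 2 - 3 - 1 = -m^2 + 5*m - 6*n^2 + n*(20 - 7*m) - 6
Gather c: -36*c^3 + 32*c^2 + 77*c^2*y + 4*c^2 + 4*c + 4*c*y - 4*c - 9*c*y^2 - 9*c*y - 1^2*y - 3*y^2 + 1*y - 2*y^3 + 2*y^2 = -36*c^3 + c^2*(77*y + 36) + c*(-9*y^2 - 5*y) - 2*y^3 - y^2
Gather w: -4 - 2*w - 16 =-2*w - 20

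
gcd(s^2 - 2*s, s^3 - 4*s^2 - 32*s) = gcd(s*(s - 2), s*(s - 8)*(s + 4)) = s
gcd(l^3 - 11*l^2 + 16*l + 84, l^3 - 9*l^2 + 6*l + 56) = l^2 - 5*l - 14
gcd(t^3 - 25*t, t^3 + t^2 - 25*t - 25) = t^2 - 25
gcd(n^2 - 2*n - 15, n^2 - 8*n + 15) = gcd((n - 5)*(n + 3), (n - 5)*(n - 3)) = n - 5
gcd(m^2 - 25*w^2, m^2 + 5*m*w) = m + 5*w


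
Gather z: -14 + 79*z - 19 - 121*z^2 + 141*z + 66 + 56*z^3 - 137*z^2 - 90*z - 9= 56*z^3 - 258*z^2 + 130*z + 24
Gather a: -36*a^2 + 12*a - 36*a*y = -36*a^2 + a*(12 - 36*y)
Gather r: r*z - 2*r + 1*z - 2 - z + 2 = r*(z - 2)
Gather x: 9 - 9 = 0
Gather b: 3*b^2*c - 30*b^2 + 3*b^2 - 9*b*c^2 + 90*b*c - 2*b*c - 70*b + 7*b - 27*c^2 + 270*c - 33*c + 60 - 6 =b^2*(3*c - 27) + b*(-9*c^2 + 88*c - 63) - 27*c^2 + 237*c + 54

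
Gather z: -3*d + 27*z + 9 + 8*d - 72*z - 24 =5*d - 45*z - 15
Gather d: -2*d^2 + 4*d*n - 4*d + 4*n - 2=-2*d^2 + d*(4*n - 4) + 4*n - 2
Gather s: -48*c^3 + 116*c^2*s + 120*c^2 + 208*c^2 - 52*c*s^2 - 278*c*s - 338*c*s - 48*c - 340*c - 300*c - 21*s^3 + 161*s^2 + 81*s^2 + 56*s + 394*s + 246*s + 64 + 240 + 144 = -48*c^3 + 328*c^2 - 688*c - 21*s^3 + s^2*(242 - 52*c) + s*(116*c^2 - 616*c + 696) + 448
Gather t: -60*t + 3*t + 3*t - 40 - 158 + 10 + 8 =-54*t - 180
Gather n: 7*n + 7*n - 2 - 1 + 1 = 14*n - 2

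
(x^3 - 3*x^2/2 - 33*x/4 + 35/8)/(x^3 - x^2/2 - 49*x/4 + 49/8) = (2*x + 5)/(2*x + 7)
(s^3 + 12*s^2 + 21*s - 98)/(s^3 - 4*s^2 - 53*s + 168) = (s^2 + 5*s - 14)/(s^2 - 11*s + 24)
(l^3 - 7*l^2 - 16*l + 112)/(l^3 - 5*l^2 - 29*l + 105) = (l^2 - 16)/(l^2 + 2*l - 15)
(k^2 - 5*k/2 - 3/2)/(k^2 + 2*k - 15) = (k + 1/2)/(k + 5)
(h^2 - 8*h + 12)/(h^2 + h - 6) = (h - 6)/(h + 3)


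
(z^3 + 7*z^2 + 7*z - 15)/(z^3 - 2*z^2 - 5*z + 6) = (z^2 + 8*z + 15)/(z^2 - z - 6)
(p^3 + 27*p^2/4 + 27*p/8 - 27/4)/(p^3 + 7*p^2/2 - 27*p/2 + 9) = (8*p^2 + 6*p - 9)/(4*(2*p^2 - 5*p + 3))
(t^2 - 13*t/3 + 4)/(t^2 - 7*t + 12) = (t - 4/3)/(t - 4)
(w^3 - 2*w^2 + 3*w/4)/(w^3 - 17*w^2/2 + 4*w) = (w - 3/2)/(w - 8)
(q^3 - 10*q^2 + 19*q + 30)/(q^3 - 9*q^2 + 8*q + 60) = (q + 1)/(q + 2)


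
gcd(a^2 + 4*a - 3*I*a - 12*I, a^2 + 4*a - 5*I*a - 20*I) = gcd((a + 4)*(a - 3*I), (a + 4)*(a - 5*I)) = a + 4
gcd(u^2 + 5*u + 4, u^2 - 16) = u + 4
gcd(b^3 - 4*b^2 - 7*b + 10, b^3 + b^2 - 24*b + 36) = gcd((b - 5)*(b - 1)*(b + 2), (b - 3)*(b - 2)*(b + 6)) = 1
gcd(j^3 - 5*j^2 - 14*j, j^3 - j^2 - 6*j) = j^2 + 2*j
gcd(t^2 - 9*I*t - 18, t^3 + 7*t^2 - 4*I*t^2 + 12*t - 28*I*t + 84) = t - 6*I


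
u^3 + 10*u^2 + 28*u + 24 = (u + 2)^2*(u + 6)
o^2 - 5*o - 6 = (o - 6)*(o + 1)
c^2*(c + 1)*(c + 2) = c^4 + 3*c^3 + 2*c^2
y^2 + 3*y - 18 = (y - 3)*(y + 6)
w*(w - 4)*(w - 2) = w^3 - 6*w^2 + 8*w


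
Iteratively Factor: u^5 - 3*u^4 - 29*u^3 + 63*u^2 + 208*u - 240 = (u - 5)*(u^4 + 2*u^3 - 19*u^2 - 32*u + 48) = (u - 5)*(u - 4)*(u^3 + 6*u^2 + 5*u - 12) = (u - 5)*(u - 4)*(u - 1)*(u^2 + 7*u + 12) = (u - 5)*(u - 4)*(u - 1)*(u + 3)*(u + 4)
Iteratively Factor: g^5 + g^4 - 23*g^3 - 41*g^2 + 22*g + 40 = (g + 1)*(g^4 - 23*g^2 - 18*g + 40) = (g - 1)*(g + 1)*(g^3 + g^2 - 22*g - 40) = (g - 5)*(g - 1)*(g + 1)*(g^2 + 6*g + 8) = (g - 5)*(g - 1)*(g + 1)*(g + 4)*(g + 2)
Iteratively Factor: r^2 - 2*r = (r - 2)*(r)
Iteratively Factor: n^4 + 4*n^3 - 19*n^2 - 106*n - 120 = (n + 3)*(n^3 + n^2 - 22*n - 40) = (n + 2)*(n + 3)*(n^2 - n - 20) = (n + 2)*(n + 3)*(n + 4)*(n - 5)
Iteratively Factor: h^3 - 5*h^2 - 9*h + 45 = (h + 3)*(h^2 - 8*h + 15) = (h - 3)*(h + 3)*(h - 5)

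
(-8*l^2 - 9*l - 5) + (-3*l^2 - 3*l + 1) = -11*l^2 - 12*l - 4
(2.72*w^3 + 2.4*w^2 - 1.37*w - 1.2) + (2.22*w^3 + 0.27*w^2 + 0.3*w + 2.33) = 4.94*w^3 + 2.67*w^2 - 1.07*w + 1.13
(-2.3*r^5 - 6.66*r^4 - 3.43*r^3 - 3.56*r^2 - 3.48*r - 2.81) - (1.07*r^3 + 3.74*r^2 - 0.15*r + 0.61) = -2.3*r^5 - 6.66*r^4 - 4.5*r^3 - 7.3*r^2 - 3.33*r - 3.42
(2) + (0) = 2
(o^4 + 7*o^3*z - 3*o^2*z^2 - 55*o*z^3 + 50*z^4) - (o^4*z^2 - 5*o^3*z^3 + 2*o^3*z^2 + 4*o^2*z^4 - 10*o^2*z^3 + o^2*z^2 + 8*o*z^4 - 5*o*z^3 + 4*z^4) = -o^4*z^2 + o^4 + 5*o^3*z^3 - 2*o^3*z^2 + 7*o^3*z - 4*o^2*z^4 + 10*o^2*z^3 - 4*o^2*z^2 - 8*o*z^4 - 50*o*z^3 + 46*z^4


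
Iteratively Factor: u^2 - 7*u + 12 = (u - 3)*(u - 4)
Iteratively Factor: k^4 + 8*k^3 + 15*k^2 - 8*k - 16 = (k + 4)*(k^3 + 4*k^2 - k - 4) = (k - 1)*(k + 4)*(k^2 + 5*k + 4) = (k - 1)*(k + 4)^2*(k + 1)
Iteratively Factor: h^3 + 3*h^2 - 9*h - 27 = (h + 3)*(h^2 - 9) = (h + 3)^2*(h - 3)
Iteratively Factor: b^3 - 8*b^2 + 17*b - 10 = (b - 2)*(b^2 - 6*b + 5) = (b - 5)*(b - 2)*(b - 1)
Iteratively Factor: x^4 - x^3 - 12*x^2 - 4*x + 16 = (x + 2)*(x^3 - 3*x^2 - 6*x + 8) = (x - 1)*(x + 2)*(x^2 - 2*x - 8) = (x - 4)*(x - 1)*(x + 2)*(x + 2)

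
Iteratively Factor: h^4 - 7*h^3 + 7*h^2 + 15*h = (h + 1)*(h^3 - 8*h^2 + 15*h) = (h - 5)*(h + 1)*(h^2 - 3*h) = (h - 5)*(h - 3)*(h + 1)*(h)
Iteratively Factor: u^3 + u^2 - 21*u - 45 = (u + 3)*(u^2 - 2*u - 15) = (u + 3)^2*(u - 5)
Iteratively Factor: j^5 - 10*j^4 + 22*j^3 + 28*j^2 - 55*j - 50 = (j - 2)*(j^4 - 8*j^3 + 6*j^2 + 40*j + 25) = (j - 2)*(j + 1)*(j^3 - 9*j^2 + 15*j + 25) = (j - 5)*(j - 2)*(j + 1)*(j^2 - 4*j - 5) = (j - 5)*(j - 2)*(j + 1)^2*(j - 5)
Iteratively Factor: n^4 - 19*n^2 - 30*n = (n + 3)*(n^3 - 3*n^2 - 10*n) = (n - 5)*(n + 3)*(n^2 + 2*n) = n*(n - 5)*(n + 3)*(n + 2)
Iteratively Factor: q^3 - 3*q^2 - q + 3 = (q + 1)*(q^2 - 4*q + 3) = (q - 1)*(q + 1)*(q - 3)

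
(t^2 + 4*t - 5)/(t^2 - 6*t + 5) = (t + 5)/(t - 5)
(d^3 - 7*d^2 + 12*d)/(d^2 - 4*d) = d - 3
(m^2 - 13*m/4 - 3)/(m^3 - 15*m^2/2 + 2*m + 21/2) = (4*m^2 - 13*m - 12)/(2*(2*m^3 - 15*m^2 + 4*m + 21))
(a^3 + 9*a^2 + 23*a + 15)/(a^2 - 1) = (a^2 + 8*a + 15)/(a - 1)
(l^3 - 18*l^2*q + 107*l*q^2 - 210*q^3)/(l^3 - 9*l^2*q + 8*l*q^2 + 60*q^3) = (l - 7*q)/(l + 2*q)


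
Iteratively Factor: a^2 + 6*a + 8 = (a + 2)*(a + 4)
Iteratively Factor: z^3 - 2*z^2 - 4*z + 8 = (z + 2)*(z^2 - 4*z + 4) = (z - 2)*(z + 2)*(z - 2)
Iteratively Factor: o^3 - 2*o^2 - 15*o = (o - 5)*(o^2 + 3*o) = o*(o - 5)*(o + 3)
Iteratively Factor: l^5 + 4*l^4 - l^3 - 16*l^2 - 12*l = (l + 2)*(l^4 + 2*l^3 - 5*l^2 - 6*l) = (l - 2)*(l + 2)*(l^3 + 4*l^2 + 3*l) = (l - 2)*(l + 1)*(l + 2)*(l^2 + 3*l) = (l - 2)*(l + 1)*(l + 2)*(l + 3)*(l)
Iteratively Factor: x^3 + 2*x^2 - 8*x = (x + 4)*(x^2 - 2*x) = (x - 2)*(x + 4)*(x)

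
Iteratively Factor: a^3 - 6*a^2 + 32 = (a + 2)*(a^2 - 8*a + 16) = (a - 4)*(a + 2)*(a - 4)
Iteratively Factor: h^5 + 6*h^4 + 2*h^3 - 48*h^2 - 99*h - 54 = (h + 2)*(h^4 + 4*h^3 - 6*h^2 - 36*h - 27) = (h + 2)*(h + 3)*(h^3 + h^2 - 9*h - 9) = (h + 1)*(h + 2)*(h + 3)*(h^2 - 9) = (h - 3)*(h + 1)*(h + 2)*(h + 3)*(h + 3)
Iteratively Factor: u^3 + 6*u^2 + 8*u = (u + 4)*(u^2 + 2*u) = u*(u + 4)*(u + 2)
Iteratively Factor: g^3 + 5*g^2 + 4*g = (g)*(g^2 + 5*g + 4) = g*(g + 1)*(g + 4)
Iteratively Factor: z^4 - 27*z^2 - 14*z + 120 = (z - 2)*(z^3 + 2*z^2 - 23*z - 60) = (z - 2)*(z + 3)*(z^2 - z - 20) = (z - 5)*(z - 2)*(z + 3)*(z + 4)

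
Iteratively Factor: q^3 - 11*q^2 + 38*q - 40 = (q - 4)*(q^2 - 7*q + 10) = (q - 4)*(q - 2)*(q - 5)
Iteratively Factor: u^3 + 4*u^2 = (u + 4)*(u^2) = u*(u + 4)*(u)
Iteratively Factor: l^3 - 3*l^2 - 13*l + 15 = (l + 3)*(l^2 - 6*l + 5) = (l - 5)*(l + 3)*(l - 1)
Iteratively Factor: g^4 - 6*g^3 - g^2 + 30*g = (g - 5)*(g^3 - g^2 - 6*g) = g*(g - 5)*(g^2 - g - 6) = g*(g - 5)*(g - 3)*(g + 2)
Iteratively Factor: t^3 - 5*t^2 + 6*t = (t - 3)*(t^2 - 2*t) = (t - 3)*(t - 2)*(t)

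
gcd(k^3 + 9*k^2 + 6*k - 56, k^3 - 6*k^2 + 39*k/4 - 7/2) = k - 2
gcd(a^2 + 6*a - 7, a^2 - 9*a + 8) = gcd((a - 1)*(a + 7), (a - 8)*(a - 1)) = a - 1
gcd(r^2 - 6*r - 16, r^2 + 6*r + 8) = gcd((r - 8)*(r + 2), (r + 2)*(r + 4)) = r + 2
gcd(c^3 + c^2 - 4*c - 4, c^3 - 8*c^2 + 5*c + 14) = c^2 - c - 2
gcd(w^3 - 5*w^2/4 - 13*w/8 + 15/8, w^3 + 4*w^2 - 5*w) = w - 1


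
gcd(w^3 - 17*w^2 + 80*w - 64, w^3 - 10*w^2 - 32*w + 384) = w^2 - 16*w + 64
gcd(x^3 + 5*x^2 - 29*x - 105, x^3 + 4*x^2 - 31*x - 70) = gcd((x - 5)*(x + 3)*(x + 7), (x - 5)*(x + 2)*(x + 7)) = x^2 + 2*x - 35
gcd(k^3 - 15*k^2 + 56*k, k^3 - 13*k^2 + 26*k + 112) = k^2 - 15*k + 56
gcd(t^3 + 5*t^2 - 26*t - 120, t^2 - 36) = t + 6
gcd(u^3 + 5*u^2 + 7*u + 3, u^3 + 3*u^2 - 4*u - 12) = u + 3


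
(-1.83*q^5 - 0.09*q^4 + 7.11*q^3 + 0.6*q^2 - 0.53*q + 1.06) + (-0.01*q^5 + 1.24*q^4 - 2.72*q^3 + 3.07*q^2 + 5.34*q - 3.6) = -1.84*q^5 + 1.15*q^4 + 4.39*q^3 + 3.67*q^2 + 4.81*q - 2.54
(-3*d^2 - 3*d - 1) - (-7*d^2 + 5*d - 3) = 4*d^2 - 8*d + 2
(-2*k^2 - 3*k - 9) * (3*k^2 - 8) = -6*k^4 - 9*k^3 - 11*k^2 + 24*k + 72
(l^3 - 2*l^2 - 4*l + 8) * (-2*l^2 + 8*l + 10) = -2*l^5 + 12*l^4 + 2*l^3 - 68*l^2 + 24*l + 80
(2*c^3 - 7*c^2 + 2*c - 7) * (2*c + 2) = 4*c^4 - 10*c^3 - 10*c^2 - 10*c - 14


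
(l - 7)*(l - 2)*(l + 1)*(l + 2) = l^4 - 6*l^3 - 11*l^2 + 24*l + 28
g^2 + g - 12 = (g - 3)*(g + 4)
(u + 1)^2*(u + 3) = u^3 + 5*u^2 + 7*u + 3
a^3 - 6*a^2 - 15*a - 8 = (a - 8)*(a + 1)^2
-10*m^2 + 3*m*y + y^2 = (-2*m + y)*(5*m + y)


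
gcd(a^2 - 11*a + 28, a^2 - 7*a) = a - 7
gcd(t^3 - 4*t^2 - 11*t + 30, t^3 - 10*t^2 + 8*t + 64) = 1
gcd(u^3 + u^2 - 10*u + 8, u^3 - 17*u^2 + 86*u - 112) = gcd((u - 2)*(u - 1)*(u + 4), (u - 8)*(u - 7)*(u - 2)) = u - 2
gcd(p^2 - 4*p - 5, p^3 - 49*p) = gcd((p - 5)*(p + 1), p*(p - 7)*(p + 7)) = 1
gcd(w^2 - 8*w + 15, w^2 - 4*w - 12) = 1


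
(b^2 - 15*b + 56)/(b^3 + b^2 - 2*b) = (b^2 - 15*b + 56)/(b*(b^2 + b - 2))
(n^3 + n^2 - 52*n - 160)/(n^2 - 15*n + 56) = (n^2 + 9*n + 20)/(n - 7)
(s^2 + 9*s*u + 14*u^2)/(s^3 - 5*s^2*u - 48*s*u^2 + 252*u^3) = (s + 2*u)/(s^2 - 12*s*u + 36*u^2)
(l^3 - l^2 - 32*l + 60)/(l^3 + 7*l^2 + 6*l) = (l^2 - 7*l + 10)/(l*(l + 1))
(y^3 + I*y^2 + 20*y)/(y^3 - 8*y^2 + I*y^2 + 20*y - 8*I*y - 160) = y/(y - 8)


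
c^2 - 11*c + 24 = (c - 8)*(c - 3)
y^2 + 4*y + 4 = (y + 2)^2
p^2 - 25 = (p - 5)*(p + 5)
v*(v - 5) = v^2 - 5*v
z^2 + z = z*(z + 1)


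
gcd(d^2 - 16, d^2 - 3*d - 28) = d + 4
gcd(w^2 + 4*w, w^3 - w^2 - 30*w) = w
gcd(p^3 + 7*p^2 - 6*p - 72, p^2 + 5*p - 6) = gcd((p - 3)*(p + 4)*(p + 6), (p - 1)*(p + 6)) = p + 6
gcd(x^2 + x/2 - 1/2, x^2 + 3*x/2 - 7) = 1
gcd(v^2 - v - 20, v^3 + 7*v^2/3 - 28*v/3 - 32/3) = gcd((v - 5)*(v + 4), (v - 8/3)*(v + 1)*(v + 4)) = v + 4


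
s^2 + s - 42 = (s - 6)*(s + 7)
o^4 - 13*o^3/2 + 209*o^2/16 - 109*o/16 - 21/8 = (o - 3)*(o - 2)*(o - 7/4)*(o + 1/4)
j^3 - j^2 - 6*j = j*(j - 3)*(j + 2)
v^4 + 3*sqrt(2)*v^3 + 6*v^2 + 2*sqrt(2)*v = v*(v + sqrt(2))^3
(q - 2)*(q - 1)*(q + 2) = q^3 - q^2 - 4*q + 4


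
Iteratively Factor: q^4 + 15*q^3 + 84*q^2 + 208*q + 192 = (q + 3)*(q^3 + 12*q^2 + 48*q + 64) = (q + 3)*(q + 4)*(q^2 + 8*q + 16) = (q + 3)*(q + 4)^2*(q + 4)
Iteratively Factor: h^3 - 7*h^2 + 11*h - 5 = (h - 1)*(h^2 - 6*h + 5) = (h - 5)*(h - 1)*(h - 1)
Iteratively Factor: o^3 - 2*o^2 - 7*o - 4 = (o - 4)*(o^2 + 2*o + 1) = (o - 4)*(o + 1)*(o + 1)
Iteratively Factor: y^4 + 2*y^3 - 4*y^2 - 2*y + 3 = (y + 3)*(y^3 - y^2 - y + 1) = (y - 1)*(y + 3)*(y^2 - 1) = (y - 1)^2*(y + 3)*(y + 1)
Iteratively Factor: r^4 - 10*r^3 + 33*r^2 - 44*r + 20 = (r - 5)*(r^3 - 5*r^2 + 8*r - 4) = (r - 5)*(r - 2)*(r^2 - 3*r + 2) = (r - 5)*(r - 2)^2*(r - 1)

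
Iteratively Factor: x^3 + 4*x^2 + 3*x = (x + 3)*(x^2 + x) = x*(x + 3)*(x + 1)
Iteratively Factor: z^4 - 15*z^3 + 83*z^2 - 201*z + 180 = (z - 3)*(z^3 - 12*z^2 + 47*z - 60) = (z - 5)*(z - 3)*(z^2 - 7*z + 12) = (z - 5)*(z - 3)^2*(z - 4)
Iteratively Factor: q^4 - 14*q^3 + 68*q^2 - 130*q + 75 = (q - 5)*(q^3 - 9*q^2 + 23*q - 15) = (q - 5)*(q - 1)*(q^2 - 8*q + 15) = (q - 5)*(q - 3)*(q - 1)*(q - 5)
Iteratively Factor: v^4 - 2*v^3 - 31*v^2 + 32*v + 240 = (v - 4)*(v^3 + 2*v^2 - 23*v - 60) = (v - 4)*(v + 3)*(v^2 - v - 20) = (v - 4)*(v + 3)*(v + 4)*(v - 5)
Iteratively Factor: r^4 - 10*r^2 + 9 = (r - 3)*(r^3 + 3*r^2 - r - 3) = (r - 3)*(r + 1)*(r^2 + 2*r - 3) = (r - 3)*(r + 1)*(r + 3)*(r - 1)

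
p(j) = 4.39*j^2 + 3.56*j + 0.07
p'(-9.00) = -75.46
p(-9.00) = 323.62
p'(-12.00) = -101.80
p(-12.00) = 589.51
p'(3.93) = 38.07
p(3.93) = 81.86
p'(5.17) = 48.95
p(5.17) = 135.82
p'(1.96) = 20.77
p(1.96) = 23.91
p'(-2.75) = -20.58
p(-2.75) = 23.48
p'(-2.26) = -16.28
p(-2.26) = 14.45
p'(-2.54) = -18.74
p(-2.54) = 19.35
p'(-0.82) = -3.64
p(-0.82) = 0.10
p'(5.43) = 51.24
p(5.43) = 148.84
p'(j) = 8.78*j + 3.56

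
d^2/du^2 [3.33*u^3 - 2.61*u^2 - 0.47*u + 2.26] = 19.98*u - 5.22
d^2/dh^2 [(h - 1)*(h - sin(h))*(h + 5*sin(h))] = -4*h^2*sin(h) + 4*h*sin(h) + 16*h*cos(h) - 10*h*cos(2*h) + 6*h - 8*sqrt(2)*cos(h + pi/4) + 10*sqrt(2)*cos(2*h + pi/4) - 2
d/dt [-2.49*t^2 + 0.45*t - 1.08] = 0.45 - 4.98*t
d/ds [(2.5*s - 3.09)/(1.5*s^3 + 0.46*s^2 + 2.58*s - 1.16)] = (-7.5*s^3 + 12.755*s^2 + 2.8428*s + 5.0722)/(2.25*s^6 + 1.38*s^5 + 7.9516*s^4 - 1.1064*s^3 + 5.5892*s^2 - 5.9856*s + 1.3456)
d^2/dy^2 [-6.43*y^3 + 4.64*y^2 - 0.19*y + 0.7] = 9.28 - 38.58*y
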